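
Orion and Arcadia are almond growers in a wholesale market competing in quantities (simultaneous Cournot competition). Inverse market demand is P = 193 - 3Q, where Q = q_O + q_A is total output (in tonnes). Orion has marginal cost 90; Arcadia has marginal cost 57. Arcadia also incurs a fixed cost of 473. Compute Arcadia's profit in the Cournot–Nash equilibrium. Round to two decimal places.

Orion's profit: π_O = (193 - 3Q)q_O - (90q_O). Setting ∂π_O/∂q_O = 0: 103 - 6q_O - 3(q_A) = 0.
Arcadia's profit: π_A = (193 - 3Q)q_A - (57q_A). Setting ∂π_A/∂q_A = 0: 136 - 6q_A - 3(q_O) = 0.
Best responses: q_O = (103 - 3q_A)/6, q_A = (136 - 3q_O)/6.
Substituting one into the other gives q_O = 70/9 and q_A = 169/9.
Price P = 193 - 3·(239/9) = 340/3.
Arcadia's profit: (340/3 - 57)·(169/9) - 473 = 584.8148.

584.81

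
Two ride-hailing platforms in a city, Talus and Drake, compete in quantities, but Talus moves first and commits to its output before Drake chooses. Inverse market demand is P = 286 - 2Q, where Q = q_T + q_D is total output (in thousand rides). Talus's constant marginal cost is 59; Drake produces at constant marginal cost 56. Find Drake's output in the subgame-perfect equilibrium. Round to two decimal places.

The follower Drake best-responds to any q_T: π_D = (286 - 2Q)q_D - 56q_D.
Setting the follower's marginal profit to zero, 230 - 2q_T - 4q_D = 0, i.e. q_D = (230 - 2q_T)/4.
The leader anticipates this reaction. Substituting into P = 286 - 2Q gives P = 171 - q_T, so π_T = (171 - q_T)q_T - 59q_T.
Maximising: ∂π_T/∂q_T = 112 - 2q_T = 0, giving q_T = 56.
Then q_D = (230 - 2·56)/4 = 59/2.

29.50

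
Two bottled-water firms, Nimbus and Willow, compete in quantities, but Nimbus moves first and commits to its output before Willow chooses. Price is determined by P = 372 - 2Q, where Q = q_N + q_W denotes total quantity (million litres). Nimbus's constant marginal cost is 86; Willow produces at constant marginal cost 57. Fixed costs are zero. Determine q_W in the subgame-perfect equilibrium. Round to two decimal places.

46.63

The follower Willow best-responds to any q_N: π_W = (372 - 2Q)q_W - 57q_W.
Follower FOC: 315 - 2q_N - 4q_W = 0, so q_W(q_N) = (315 - 2q_N)/4.
The leader anticipates this reaction. Substituting into P = 372 - 2Q gives P = 429/2 - q_N, so π_N = (429/2 - q_N)q_N - 86q_N.
Leader FOC: 257/2 - 2q_N = 0, so q_N = 257/4.
Then q_W = (315 - 2·(257/4))/4 = 373/8.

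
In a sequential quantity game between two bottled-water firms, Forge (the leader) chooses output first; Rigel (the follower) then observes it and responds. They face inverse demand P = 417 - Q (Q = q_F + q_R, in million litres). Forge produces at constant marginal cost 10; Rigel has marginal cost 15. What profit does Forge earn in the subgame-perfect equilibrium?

21218

The follower Rigel best-responds to any q_F: π_R = (417 - Q)q_R - 15q_R.
Follower FOC: 402 - q_F - 2q_R = 0, so q_R(q_F) = (402 - q_F)/2.
The leader anticipates this reaction. Substituting into P = 417 - Q gives P = 216 - (1/2)q_F, so π_F = (216 - (1/2)q_F)q_F - 10q_F.
Maximising: ∂π_F/∂q_F = 206 - q_F = 0, giving q_F = 206.
Then q_R = (402 - 206)/2 = 98.
Price P = 417 - 304 = 113.
Forge's profit: (113 - 10)·206 = 21218.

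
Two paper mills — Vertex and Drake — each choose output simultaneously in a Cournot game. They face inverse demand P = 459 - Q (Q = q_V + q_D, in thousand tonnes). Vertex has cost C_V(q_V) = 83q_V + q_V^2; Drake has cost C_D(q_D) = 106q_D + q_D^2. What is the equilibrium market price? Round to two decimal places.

313.20

Vertex's profit: π_V = (459 - Q)q_V - (83q_V + q_V²). Setting ∂π_V/∂q_V = 0: 376 - 4q_V - (q_D) = 0.
Drake's first-order condition: 353 - 4q_D - (q_V) = 0.
Rearranging gives the reaction functions q_V = (376 - q_D)/4 and q_D = (353 - q_V)/4.
Solving the pair: q_V = 1151/15, q_D = 1036/15.
Total output Q = 729/5, so price P = 459 - 729/5 = 1566/5.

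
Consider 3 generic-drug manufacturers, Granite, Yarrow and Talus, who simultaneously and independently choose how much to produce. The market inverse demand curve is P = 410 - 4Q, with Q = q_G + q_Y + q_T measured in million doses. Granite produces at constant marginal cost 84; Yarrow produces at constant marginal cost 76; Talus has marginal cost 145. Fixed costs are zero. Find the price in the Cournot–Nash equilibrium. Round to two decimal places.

178.75

Granite's profit: π_G = (410 - 4Q)q_G - (84q_G). Setting ∂π_G/∂q_G = 0: 326 - 8q_G - 4(q_Y + q_T) = 0.
Yarrow's profit: π_Y = (410 - 4Q)q_Y - (76q_Y). Setting ∂π_Y/∂q_Y = 0: 334 - 8q_Y - 4(q_G + q_T) = 0.
Talus's profit: π_T = (410 - 4Q)q_T - (145q_T). Setting ∂π_T/∂q_T = 0: 265 - 8q_T - 4(q_G + q_Y) = 0.
Summing all 3 equations gives 925 − 16Q = 0, hence Q = 925/16.
Back-substituting: q_G = (326 − 925/4)/4 = 379/16, q_Y = (334 − 925/4)/4 = 411/16, q_T = (265 − 925/4)/4 = 135/16.
Total output Q = 925/16, so price P = 410 - 4·(925/16) = 715/4.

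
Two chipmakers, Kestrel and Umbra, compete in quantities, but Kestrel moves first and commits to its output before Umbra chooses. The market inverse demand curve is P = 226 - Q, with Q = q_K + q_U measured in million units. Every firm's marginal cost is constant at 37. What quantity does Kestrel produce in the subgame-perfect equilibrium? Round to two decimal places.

94.50

The follower Umbra best-responds to any q_K: π_U = (226 - Q)q_U - 37q_U.
∂π_U/∂q_U = 189 - q_K - 2q_U = 0 gives the reaction function q_U = (189 - q_K)/2.
The leader anticipates this reaction. Substituting into P = 226 - Q gives P = 263/2 - (1/2)q_K, so π_K = (263/2 - (1/2)q_K)q_K - 37q_K.
Maximising: ∂π_K/∂q_K = 189/2 - q_K = 0, giving q_K = 189/2.
Then q_U = (189 - 189/2)/2 = 189/4.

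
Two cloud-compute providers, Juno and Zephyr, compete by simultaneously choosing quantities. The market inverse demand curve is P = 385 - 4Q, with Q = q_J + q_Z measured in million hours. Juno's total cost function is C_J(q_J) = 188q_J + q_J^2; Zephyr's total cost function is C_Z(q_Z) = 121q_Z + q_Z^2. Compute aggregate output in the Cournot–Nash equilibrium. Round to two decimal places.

Juno's profit: π_J = (385 - 4Q)q_J - (188q_J + q_J²). Setting ∂π_J/∂q_J = 0: 197 - 10q_J - 4(q_Z) = 0.
Zephyr's profit: π_Z = (385 - 4Q)q_Z - (121q_Z + q_Z²). Setting ∂π_Z/∂q_Z = 0: 264 - 10q_Z - 4(q_J) = 0.
So q_J = (197 - 4q_Z)/10 and q_Z = (264 - 4q_J)/10.
Substituting one into the other gives q_J = 457/42 and q_Z = 463/21.
Total output Q = 457/42 + 463/21 = 461/14.

32.93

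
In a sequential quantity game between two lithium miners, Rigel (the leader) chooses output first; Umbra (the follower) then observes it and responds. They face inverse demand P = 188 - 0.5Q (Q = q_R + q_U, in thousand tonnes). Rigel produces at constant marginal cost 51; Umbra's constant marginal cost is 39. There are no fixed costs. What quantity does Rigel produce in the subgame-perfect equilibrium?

125

The follower Umbra best-responds to any q_R: π_U = (188 - 0.5Q)q_U - 39q_U.
Setting the follower's marginal profit to zero, 149 - (1/2)q_R - q_U = 0, i.e. q_U = (149 - (1/2)q_R).
The leader anticipates this reaction. Substituting into P = 188 - 0.5Q gives P = 227/2 - (1/4)q_R, so π_R = (227/2 - (1/4)q_R)q_R - 51q_R.
The leader's first-order condition 125/2 - (1/2)q_R = 0 yields q_R = 125.
Then q_U = (149 - (1/2)·125) = 173/2.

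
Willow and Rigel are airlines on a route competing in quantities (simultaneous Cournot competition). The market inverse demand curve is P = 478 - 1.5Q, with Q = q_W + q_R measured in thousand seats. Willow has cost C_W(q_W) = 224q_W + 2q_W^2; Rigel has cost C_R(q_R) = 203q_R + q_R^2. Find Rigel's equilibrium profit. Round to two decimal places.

Willow's profit: π_W = (478 - 1.5Q)q_W - (224q_W + 2q_W²). Setting ∂π_W/∂q_W = 0: 254 - 7q_W - (3/2)(q_R) = 0.
Rigel's first-order condition: 275 - 5q_R - (3/2)(q_W) = 0.
So q_W = (254 - (3/2)q_R)/7 and q_R = (275 - (3/2)q_W)/5.
Substituting one into the other gives q_W = 26.1832 and q_R = 47.1450.
Price P = 478 - (3/2)·73.3282 = 368.0076.
Rigel's profit: 368.0076·47.1450 - 203·47.1450 - 47.1450² = 5556.6366.

5556.64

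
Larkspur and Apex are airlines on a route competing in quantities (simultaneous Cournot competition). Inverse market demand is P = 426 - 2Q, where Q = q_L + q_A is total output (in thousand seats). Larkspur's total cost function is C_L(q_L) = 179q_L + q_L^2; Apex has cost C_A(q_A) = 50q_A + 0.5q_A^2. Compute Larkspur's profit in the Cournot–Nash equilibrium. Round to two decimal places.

1035.31

Larkspur's profit: π_L = (426 - 2Q)q_L - (179q_L + q_L²). Setting ∂π_L/∂q_L = 0: 247 - 6q_L - 2(q_A) = 0.
Apex's first-order condition: 376 - 5q_A - 2(q_L) = 0.
So q_L = (247 - 2q_A)/6 and q_A = (376 - 2q_L)/5.
Substituting one into the other gives q_L = 483/26 and q_A = 881/13.
Price P = 426 - 2·86.3462 = 253.3077.
Larkspur's profit: 253.3077·(483/26) - 179·(483/26) - (483/26)² = 1035.3062.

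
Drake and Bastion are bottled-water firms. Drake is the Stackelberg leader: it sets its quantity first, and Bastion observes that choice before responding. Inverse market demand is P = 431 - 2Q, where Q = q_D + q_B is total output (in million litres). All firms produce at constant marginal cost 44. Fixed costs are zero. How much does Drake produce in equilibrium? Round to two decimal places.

96.75

Solve by backward induction. Given q_D, the follower Bastion maximises π_B = (431 - 2q_D - 2q_B)q_B - 44q_B.
∂π_B/∂q_B = 387 - 2q_D - 4q_B = 0 gives the reaction function q_B = (387 - 2q_D)/4.
The leader anticipates this reaction. Substituting into P = 431 - 2Q gives P = 475/2 - q_D, so π_D = (475/2 - q_D)q_D - 44q_D.
Maximising: ∂π_D/∂q_D = 387/2 - 2q_D = 0, giving q_D = 387/4.
Then q_B = (387 - 2·(387/4))/4 = 387/8.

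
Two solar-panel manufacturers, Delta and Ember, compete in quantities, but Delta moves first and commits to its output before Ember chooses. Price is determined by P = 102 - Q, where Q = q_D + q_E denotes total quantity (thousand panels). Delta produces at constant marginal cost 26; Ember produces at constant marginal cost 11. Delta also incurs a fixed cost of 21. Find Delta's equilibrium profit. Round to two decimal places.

Solve by backward induction. Given q_D, the follower Ember maximises π_E = (102 - q_D - q_E)q_E - 11q_E.
Follower FOC: 91 - q_D - 2q_E = 0, so q_E(q_D) = (91 - q_D)/2.
The leader anticipates this reaction. Substituting into P = 102 - Q gives P = 113/2 - (1/2)q_D, so π_D = (113/2 - (1/2)q_D)q_D - 26q_D.
Leader FOC: 61/2 - q_D = 0, so q_D = 61/2.
Then q_E = (91 - 61/2)/2 = 121/4.
Price P = 102 - 243/4 = 165/4.
Delta's profit: (165/4 - 26)·(61/2) - 21 = 444.1250.

444.13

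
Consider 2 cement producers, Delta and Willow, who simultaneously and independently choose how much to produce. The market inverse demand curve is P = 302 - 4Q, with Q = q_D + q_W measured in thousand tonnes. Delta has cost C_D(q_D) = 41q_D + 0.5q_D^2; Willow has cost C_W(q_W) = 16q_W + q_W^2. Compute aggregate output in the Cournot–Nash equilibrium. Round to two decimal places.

40.49

Delta's profit: π_D = (302 - 4Q)q_D - (41q_D + (1/2)q_D²). Setting ∂π_D/∂q_D = 0: 261 - 9q_D - 4(q_W) = 0.
Willow's profit: π_W = (302 - 4Q)q_W - (16q_W + q_W²). Setting ∂π_W/∂q_W = 0: 286 - 10q_W - 4(q_D) = 0.
So q_D = (261 - 4q_W)/9 and q_W = (286 - 4q_D)/10.
Solving the pair: q_D = 733/37, q_W = 765/37.
Total output Q = 733/37 + 765/37 = 1498/37.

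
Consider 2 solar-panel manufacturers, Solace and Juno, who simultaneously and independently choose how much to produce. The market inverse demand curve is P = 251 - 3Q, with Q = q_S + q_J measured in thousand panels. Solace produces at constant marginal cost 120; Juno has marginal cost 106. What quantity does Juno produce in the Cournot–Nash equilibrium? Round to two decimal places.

17.67

Solace's profit: π_S = (251 - 3Q)q_S - (120q_S). Setting ∂π_S/∂q_S = 0: 131 - 6q_S - 3(q_J) = 0.
Juno's first-order condition: 145 - 6q_J - 3(q_S) = 0.
Best responses: q_S = (131 - 3q_J)/6, q_J = (145 - 3q_S)/6.
Solving the pair: q_S = 13, q_J = 53/3.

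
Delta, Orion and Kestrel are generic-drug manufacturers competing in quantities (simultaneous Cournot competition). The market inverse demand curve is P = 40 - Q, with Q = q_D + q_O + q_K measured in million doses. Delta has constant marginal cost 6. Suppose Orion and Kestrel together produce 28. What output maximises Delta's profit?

3

With rivals' combined output fixed at 28, Delta's profit is π_D = (40 - 28 - q_D)q_D - (6q_D) = (12 - q_D)q_D - (6q_D).
∂π_D/∂q_D = 6 - 2q_D = 0, so q_D = 3.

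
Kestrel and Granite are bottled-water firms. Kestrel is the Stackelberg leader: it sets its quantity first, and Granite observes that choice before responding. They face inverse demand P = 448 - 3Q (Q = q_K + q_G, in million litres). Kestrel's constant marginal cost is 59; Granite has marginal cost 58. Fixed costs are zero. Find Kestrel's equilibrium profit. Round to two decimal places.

6272.67

The follower Granite best-responds to any q_K: π_G = (448 - 3Q)q_G - 58q_G.
Setting the follower's marginal profit to zero, 390 - 3q_K - 6q_G = 0, i.e. q_G = (390 - 3q_K)/6.
Kestrel substitutes q_G(q_K) into its own profit: π_K = q_K(448 - 3q_K - (390 - 3q_K)/2) - 59q_K = (253 - (3/2)q_K)q_K - 59q_K.
The leader's first-order condition 194 - 3q_K = 0 yields q_K = 194/3.
Then q_G = (390 - 3·(194/3))/6 = 98/3.
Price P = 448 - 3·(292/3) = 156.
Kestrel's profit: (156 - 59)·(194/3) = 6272.6667.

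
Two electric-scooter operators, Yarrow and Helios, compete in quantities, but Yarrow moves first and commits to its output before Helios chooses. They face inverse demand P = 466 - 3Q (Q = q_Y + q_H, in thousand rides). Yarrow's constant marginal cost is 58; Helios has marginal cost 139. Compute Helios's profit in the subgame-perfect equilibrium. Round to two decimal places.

567.19

The follower Helios best-responds to any q_Y: π_H = (466 - 3Q)q_H - 139q_H.
Setting the follower's marginal profit to zero, 327 - 3q_Y - 6q_H = 0, i.e. q_H = (327 - 3q_Y)/6.
Yarrow substitutes q_H(q_Y) into its own profit: π_Y = q_Y(466 - 3q_Y - (327 - 3q_Y)/2) - 58q_Y = (605/2 - (3/2)q_Y)q_Y - 58q_Y.
Leader FOC: 489/2 - 3q_Y = 0, so q_Y = 163/2.
Then q_H = (327 - 3·(163/2))/6 = 55/4.
Price P = 466 - 3·(381/4) = 721/4.
Helios's profit: (721/4 - 139)·(55/4) = 567.1875.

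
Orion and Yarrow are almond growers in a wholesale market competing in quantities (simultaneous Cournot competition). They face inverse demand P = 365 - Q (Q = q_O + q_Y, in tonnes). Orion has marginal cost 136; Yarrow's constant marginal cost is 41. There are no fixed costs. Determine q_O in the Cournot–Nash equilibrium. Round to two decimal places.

Orion's profit: π_O = (365 - Q)q_O - (136q_O). Setting ∂π_O/∂q_O = 0: 229 - 2q_O - (q_Y) = 0.
Yarrow's profit: π_Y = (365 - Q)q_Y - (41q_Y). Setting ∂π_Y/∂q_Y = 0: 324 - 2q_Y - (q_O) = 0.
Best responses: q_O = (229 - q_Y)/2, q_Y = (324 - q_O)/2.
Solving the pair: q_O = 134/3, q_Y = 419/3.

44.67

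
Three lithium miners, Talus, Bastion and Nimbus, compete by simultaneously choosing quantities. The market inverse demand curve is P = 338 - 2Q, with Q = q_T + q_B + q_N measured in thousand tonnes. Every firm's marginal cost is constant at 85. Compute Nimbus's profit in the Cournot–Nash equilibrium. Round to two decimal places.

2000.28

Each firm earns π_i = (338 - 2Q)q_i - 85q_i.
First-order condition (treating rivals' output as given): 253 - 4q_i - 2·Σ_{j≠i} q_j = 0.
By symmetry each firm produces the same amount; substituting Σ_{j≠i} q_j = 2q_i yields q_i = 253/8.
Price P = 338 - 2·(759/8) = 593/4.
Nimbus's profit: (593/4 - 85)·(253/8) = 2000.2813.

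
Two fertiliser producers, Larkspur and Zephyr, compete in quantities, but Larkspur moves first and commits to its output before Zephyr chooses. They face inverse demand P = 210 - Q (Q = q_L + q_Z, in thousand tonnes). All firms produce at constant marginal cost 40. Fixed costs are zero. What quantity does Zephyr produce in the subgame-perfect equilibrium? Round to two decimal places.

42.50

Solve by backward induction. Given q_L, the follower Zephyr maximises π_Z = (210 - q_L - q_Z)q_Z - 40q_Z.
Setting the follower's marginal profit to zero, 170 - q_L - 2q_Z = 0, i.e. q_Z = (170 - q_L)/2.
The leader anticipates this reaction. Substituting into P = 210 - Q gives P = 125 - (1/2)q_L, so π_L = (125 - (1/2)q_L)q_L - 40q_L.
Leader FOC: 85 - q_L = 0, so q_L = 85.
Then q_Z = (170 - 85)/2 = 85/2.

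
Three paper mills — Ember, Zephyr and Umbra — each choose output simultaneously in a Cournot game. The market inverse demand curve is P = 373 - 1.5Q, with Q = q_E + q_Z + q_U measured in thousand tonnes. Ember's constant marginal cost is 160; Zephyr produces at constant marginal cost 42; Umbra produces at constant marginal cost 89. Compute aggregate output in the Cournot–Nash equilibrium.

138

Ember's profit: π_E = (373 - 1.5Q)q_E - (160q_E). Setting ∂π_E/∂q_E = 0: 213 - 3q_E - (3/2)(q_Z + q_U) = 0.
Zephyr's profit: π_Z = (373 - 1.5Q)q_Z - (42q_Z). Setting ∂π_Z/∂q_Z = 0: 331 - 3q_Z - (3/2)(q_E + q_U) = 0.
Umbra's profit: π_U = (373 - 1.5Q)q_U - (89q_U). Setting ∂π_U/∂q_U = 0: 284 - 3q_U - (3/2)(q_E + q_Z) = 0.
Summing all 3 equations gives 828 − 6Q = 0, hence Q = 138.
Back-substituting: q_E = (213 − 207)/(3/2) = 4, q_Z = (331 − 207)/(3/2) = 248/3, q_U = (284 − 207)/(3/2) = 154/3.
Total output Q = 4 + 248/3 + 154/3 = 138.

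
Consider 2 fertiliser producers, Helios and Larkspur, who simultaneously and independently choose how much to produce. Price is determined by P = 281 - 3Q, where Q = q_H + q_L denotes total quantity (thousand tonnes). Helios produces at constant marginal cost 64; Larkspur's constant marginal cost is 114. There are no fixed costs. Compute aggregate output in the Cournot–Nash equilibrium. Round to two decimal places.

Helios's profit: π_H = (281 - 3Q)q_H - (64q_H). Setting ∂π_H/∂q_H = 0: 217 - 6q_H - 3(q_L) = 0.
Larkspur's first-order condition: 167 - 6q_L - 3(q_H) = 0.
Rearranging gives the reaction functions q_H = (217 - 3q_L)/6 and q_L = (167 - 3q_H)/6.
Solving the pair: q_H = 89/3, q_L = 13.
Total output Q = 89/3 + 13 = 128/3.

42.67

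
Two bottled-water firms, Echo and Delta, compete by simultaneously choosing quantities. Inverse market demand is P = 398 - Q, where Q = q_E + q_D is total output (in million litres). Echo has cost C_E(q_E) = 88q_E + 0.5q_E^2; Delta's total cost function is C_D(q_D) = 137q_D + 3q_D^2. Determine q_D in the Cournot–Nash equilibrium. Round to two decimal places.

Echo's profit: π_E = (398 - Q)q_E - (88q_E + (1/2)q_E²). Setting ∂π_E/∂q_E = 0: 310 - 3q_E - (q_D) = 0.
Delta's profit: π_D = (398 - Q)q_D - (137q_D + 3q_D²). Setting ∂π_D/∂q_D = 0: 261 - 8q_D - (q_E) = 0.
Best responses: q_E = (310 - q_D)/3, q_D = (261 - q_E)/8.
Substituting one into the other gives q_E = 96.4783 and q_D = 473/23.

20.57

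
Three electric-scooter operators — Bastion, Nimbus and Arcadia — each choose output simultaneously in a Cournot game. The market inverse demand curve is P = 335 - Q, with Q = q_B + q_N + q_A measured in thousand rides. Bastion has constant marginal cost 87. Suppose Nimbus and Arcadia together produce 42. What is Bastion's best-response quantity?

With rivals' combined output fixed at 42, Bastion's profit is π_B = (335 - 42 - q_B)q_B - (87q_B) = (293 - q_B)q_B - (87q_B).
∂π_B/∂q_B = 206 - 2q_B = 0, so q_B = 103.

103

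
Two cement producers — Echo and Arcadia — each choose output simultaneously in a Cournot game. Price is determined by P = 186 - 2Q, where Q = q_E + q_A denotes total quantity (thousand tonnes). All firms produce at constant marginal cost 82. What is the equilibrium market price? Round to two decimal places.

Each firm earns π_i = (186 - 2Q)q_i - 82q_i.
First-order condition (treating rivals' output as given): 104 - 4q_i - 2q_j = 0.
With identical firms every q_j equals q_i, so q_j = q_i and 104 = 6q_i, giving q_i = 52/3.
Total output Q = 104/3, so price P = 186 - 2·(104/3) = 350/3.

116.67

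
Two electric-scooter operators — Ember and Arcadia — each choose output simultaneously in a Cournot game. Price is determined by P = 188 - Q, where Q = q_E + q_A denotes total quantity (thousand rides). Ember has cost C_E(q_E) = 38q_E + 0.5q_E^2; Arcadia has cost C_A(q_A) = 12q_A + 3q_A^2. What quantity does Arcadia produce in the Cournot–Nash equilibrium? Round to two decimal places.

16.43

Ember's profit: π_E = (188 - Q)q_E - (38q_E + (1/2)q_E²). Setting ∂π_E/∂q_E = 0: 150 - 3q_E - (q_A) = 0.
Arcadia's profit: π_A = (188 - Q)q_A - (12q_A + 3q_A²). Setting ∂π_A/∂q_A = 0: 176 - 8q_A - (q_E) = 0.
Best responses: q_E = (150 - q_A)/3, q_A = (176 - q_E)/8.
Substituting one into the other gives q_E = 1024/23 and q_A = 378/23.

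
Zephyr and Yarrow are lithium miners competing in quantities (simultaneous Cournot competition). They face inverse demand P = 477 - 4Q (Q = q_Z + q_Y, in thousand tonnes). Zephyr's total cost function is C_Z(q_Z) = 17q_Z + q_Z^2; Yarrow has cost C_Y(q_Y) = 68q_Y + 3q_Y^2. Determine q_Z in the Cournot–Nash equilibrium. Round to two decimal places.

38.74

Zephyr's profit: π_Z = (477 - 4Q)q_Z - (17q_Z + q_Z²). Setting ∂π_Z/∂q_Z = 0: 460 - 10q_Z - 4(q_Y) = 0.
Yarrow's profit: π_Y = (477 - 4Q)q_Y - (68q_Y + 3q_Y²). Setting ∂π_Y/∂q_Y = 0: 409 - 14q_Y - 4(q_Z) = 0.
Rearranging gives the reaction functions q_Z = (460 - 4q_Y)/10 and q_Y = (409 - 4q_Z)/14.
Substituting one into the other gives q_Z = 1201/31 and q_Y = 1125/62.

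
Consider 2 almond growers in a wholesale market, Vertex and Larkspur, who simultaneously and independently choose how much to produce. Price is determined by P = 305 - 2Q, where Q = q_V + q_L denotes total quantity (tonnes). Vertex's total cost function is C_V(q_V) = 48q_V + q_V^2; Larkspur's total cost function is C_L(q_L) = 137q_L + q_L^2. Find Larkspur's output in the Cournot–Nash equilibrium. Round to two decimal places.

Vertex's profit: π_V = (305 - 2Q)q_V - (48q_V + q_V²). Setting ∂π_V/∂q_V = 0: 257 - 6q_V - 2(q_L) = 0.
Larkspur's first-order condition: 168 - 6q_L - 2(q_V) = 0.
So q_V = (257 - 2q_L)/6 and q_L = (168 - 2q_V)/6.
Substituting one into the other gives q_V = 603/16 and q_L = 247/16.

15.44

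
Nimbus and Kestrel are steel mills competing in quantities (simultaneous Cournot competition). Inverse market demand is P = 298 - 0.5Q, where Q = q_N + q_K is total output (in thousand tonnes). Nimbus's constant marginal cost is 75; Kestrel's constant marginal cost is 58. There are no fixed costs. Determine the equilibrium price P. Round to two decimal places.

143.67

Nimbus's profit: π_N = (298 - 0.5Q)q_N - (75q_N). Setting ∂π_N/∂q_N = 0: 223 - q_N - (1/2)(q_K) = 0.
Kestrel's profit: π_K = (298 - 0.5Q)q_K - (58q_K). Setting ∂π_K/∂q_K = 0: 240 - q_K - (1/2)(q_N) = 0.
Best responses: q_N = (223 - (1/2)q_K), q_K = (240 - (1/2)q_N).
Substituting one into the other gives q_N = 412/3 and q_K = 514/3.
Total output Q = 926/3, so price P = 298 - (1/2)·(926/3) = 431/3.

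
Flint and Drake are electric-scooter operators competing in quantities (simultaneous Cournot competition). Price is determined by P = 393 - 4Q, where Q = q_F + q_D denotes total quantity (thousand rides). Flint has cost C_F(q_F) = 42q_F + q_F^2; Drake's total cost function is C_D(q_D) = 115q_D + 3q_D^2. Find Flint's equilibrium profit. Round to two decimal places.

Flint's profit: π_F = (393 - 4Q)q_F - (42q_F + q_F²). Setting ∂π_F/∂q_F = 0: 351 - 10q_F - 4(q_D) = 0.
Drake's first-order condition: 278 - 14q_D - 4(q_F) = 0.
Rearranging gives the reaction functions q_F = (351 - 4q_D)/10 and q_D = (278 - 4q_F)/14.
Solving the pair: q_F = 1901/62, q_D = 344/31.
Price P = 393 - 4·41.7581 = 225.9677.
Flint's profit: 225.9677·(1901/62) - 42·(1901/62) - (1901/62)² = 4700.5736.

4700.57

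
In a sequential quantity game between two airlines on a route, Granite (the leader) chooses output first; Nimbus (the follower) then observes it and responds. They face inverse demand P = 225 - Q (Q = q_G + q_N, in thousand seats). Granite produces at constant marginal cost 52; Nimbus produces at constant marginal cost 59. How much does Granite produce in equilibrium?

Solve by backward induction. Given q_G, the follower Nimbus maximises π_N = (225 - q_G - q_N)q_N - 59q_N.
Follower FOC: 166 - q_G - 2q_N = 0, so q_N(q_G) = (166 - q_G)/2.
Granite substitutes q_N(q_G) into its own profit: π_G = q_G(225 - q_G - (166 - q_G)/2) - 52q_G = (142 - (1/2)q_G)q_G - 52q_G.
Leader FOC: 90 - q_G = 0, so q_G = 90.
Then q_N = (166 - 90)/2 = 38.

90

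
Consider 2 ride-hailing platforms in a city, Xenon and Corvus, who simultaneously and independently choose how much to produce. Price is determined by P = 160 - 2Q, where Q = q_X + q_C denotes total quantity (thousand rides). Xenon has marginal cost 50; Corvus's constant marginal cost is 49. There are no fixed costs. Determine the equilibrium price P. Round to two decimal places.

Xenon's profit: π_X = (160 - 2Q)q_X - (50q_X). Setting ∂π_X/∂q_X = 0: 110 - 4q_X - 2(q_C) = 0.
Corvus's first-order condition: 111 - 4q_C - 2(q_X) = 0.
Rearranging gives the reaction functions q_X = (110 - 2q_C)/4 and q_C = (111 - 2q_X)/4.
Substituting one into the other gives q_X = 109/6 and q_C = 56/3.
Total output Q = 221/6, so price P = 160 - 2·(221/6) = 259/3.

86.33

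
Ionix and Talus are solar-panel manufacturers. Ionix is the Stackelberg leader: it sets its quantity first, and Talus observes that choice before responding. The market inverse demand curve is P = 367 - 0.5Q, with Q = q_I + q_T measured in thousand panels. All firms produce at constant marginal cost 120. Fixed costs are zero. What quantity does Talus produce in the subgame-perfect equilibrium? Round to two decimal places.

123.50

The follower Talus best-responds to any q_I: π_T = (367 - 0.5Q)q_T - 120q_T.
Follower FOC: 247 - (1/2)q_I - q_T = 0, so q_T(q_I) = (247 - (1/2)q_I).
Ionix substitutes q_T(q_I) into its own profit: π_I = q_I(367 - (1/2)q_I - (247 - (1/2)q_I)/2) - 120q_I = (487/2 - (1/4)q_I)q_I - 120q_I.
The leader's first-order condition 247/2 - (1/2)q_I = 0 yields q_I = 247.
Then q_T = (247 - (1/2)·247) = 247/2.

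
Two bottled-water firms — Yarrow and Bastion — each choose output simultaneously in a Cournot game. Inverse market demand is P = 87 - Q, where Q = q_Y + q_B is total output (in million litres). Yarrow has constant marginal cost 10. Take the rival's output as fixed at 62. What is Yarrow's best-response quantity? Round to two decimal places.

7.50

With the rival's output fixed at 62, Yarrow's profit is π_Y = (87 - 62 - q_Y)q_Y - (10q_Y) = (25 - q_Y)q_Y - (10q_Y).
∂π_Y/∂q_Y = 15 - 2q_Y = 0, so q_Y = 15/2.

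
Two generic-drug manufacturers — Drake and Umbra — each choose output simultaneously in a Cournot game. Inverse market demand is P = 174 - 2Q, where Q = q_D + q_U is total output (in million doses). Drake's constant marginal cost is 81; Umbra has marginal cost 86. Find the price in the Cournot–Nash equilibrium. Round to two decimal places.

Drake's profit: π_D = (174 - 2Q)q_D - (81q_D). Setting ∂π_D/∂q_D = 0: 93 - 4q_D - 2(q_U) = 0.
Umbra's first-order condition: 88 - 4q_U - 2(q_D) = 0.
So q_D = (93 - 2q_U)/4 and q_U = (88 - 2q_D)/4.
Solving the pair: q_D = 49/3, q_U = 83/6.
Total output Q = 181/6, so price P = 174 - 2·(181/6) = 341/3.

113.67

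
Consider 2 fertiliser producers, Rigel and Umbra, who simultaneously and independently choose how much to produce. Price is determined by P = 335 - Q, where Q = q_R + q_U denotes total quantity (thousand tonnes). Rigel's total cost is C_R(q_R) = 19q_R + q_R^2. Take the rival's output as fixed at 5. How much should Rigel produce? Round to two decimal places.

With the rival's output fixed at 5, Rigel's profit is π_R = (335 - 5 - q_R)q_R - (19q_R + q_R²) = (330 - q_R)q_R - (19q_R + q_R²).
∂π_R/∂q_R = 311 - 4q_R = 0, so q_R = 311/4.

77.75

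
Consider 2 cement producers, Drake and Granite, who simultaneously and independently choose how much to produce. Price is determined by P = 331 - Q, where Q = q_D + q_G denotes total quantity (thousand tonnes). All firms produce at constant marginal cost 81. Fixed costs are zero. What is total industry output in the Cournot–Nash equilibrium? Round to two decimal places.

A representative firm's profit is π_i = q_i(331 - Q) - 81q_i.
Setting ∂π_i/∂q_i = 0 with rivals' quantities fixed: 250 - 2q_i - q_j = 0.
With identical firms every q_j equals q_i, so q_j = q_i and 250 = 3q_i, giving q_i = 250/3.
Total output Q = 250/3 + 250/3 = 500/3.

166.67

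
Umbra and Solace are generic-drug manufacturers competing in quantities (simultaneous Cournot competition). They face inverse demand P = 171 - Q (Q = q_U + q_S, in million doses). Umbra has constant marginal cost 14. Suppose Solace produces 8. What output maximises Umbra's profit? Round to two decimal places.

74.50

With the rival's output fixed at 8, Umbra's profit is π_U = (171 - 8 - q_U)q_U - (14q_U) = (163 - q_U)q_U - (14q_U).
∂π_U/∂q_U = 149 - 2q_U = 0, so q_U = 149/2.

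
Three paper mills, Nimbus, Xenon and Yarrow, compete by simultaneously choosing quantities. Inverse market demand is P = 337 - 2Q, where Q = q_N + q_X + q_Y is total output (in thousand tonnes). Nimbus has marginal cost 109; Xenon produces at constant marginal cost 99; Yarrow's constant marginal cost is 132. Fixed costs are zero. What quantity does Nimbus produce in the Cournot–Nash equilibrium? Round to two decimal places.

Nimbus's profit: π_N = (337 - 2Q)q_N - (109q_N). Setting ∂π_N/∂q_N = 0: 228 - 4q_N - 2(q_X + q_Y) = 0.
Xenon's profit: π_X = (337 - 2Q)q_X - (99q_X). Setting ∂π_X/∂q_X = 0: 238 - 4q_X - 2(q_N + q_Y) = 0.
Yarrow's first-order condition: 205 - 4q_Y - 2(q_N + q_X) = 0.
Summing all 3 equations gives 671 − 8Q = 0, hence Q = 671/8.
Back-substituting: q_N = (228 − 671/4)/2 = 241/8, q_X = (238 − 671/4)/2 = 281/8, q_Y = (205 − 671/4)/2 = 149/8.

30.13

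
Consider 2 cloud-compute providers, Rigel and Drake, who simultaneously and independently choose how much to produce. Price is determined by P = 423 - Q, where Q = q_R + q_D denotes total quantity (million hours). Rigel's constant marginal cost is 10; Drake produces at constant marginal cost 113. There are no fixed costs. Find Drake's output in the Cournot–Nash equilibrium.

69

Rigel's profit: π_R = (423 - Q)q_R - (10q_R). Setting ∂π_R/∂q_R = 0: 413 - 2q_R - (q_D) = 0.
Drake's profit: π_D = (423 - Q)q_D - (113q_D). Setting ∂π_D/∂q_D = 0: 310 - 2q_D - (q_R) = 0.
Best responses: q_R = (413 - q_D)/2, q_D = (310 - q_R)/2.
Substituting one into the other gives q_R = 172 and q_D = 69.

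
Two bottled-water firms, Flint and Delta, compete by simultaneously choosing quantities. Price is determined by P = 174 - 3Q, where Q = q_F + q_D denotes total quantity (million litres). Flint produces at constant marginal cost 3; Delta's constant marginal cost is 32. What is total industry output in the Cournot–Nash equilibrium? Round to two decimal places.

Flint's profit: π_F = (174 - 3Q)q_F - (3q_F). Setting ∂π_F/∂q_F = 0: 171 - 6q_F - 3(q_D) = 0.
Delta's first-order condition: 142 - 6q_D - 3(q_F) = 0.
So q_F = (171 - 3q_D)/6 and q_D = (142 - 3q_F)/6.
Substituting one into the other gives q_F = 200/9 and q_D = 113/9.
Total output Q = 200/9 + 113/9 = 313/9.

34.78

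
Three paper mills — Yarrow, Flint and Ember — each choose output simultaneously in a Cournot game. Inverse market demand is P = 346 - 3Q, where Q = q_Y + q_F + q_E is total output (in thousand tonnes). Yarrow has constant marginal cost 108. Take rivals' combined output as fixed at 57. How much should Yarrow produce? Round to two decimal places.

With rivals' combined output fixed at 57, Yarrow's profit is π_Y = (346 - 3·57 - 3q_Y)q_Y - (108q_Y) = (175 - 3q_Y)q_Y - (108q_Y).
∂π_Y/∂q_Y = 67 - 6q_Y = 0, so q_Y = 67/6.

11.17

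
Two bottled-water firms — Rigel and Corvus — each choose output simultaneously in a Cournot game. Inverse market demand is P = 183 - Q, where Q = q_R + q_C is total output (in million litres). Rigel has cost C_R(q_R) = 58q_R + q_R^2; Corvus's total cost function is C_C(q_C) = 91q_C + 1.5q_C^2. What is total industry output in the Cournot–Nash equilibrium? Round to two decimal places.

Rigel's profit: π_R = (183 - Q)q_R - (58q_R + q_R²). Setting ∂π_R/∂q_R = 0: 125 - 4q_R - (q_C) = 0.
Corvus's first-order condition: 92 - 5q_C - (q_R) = 0.
Best responses: q_R = (125 - q_C)/4, q_C = (92 - q_R)/5.
Solving the pair: q_R = 533/19, q_C = 243/19.
Total output Q = 533/19 + 243/19 = 776/19.

40.84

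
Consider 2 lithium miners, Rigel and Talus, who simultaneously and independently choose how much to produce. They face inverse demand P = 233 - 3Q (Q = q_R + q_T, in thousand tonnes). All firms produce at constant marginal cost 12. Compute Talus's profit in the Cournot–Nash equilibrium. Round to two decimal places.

Each firm earns π_i = (233 - 3Q)q_i - 12q_i.
Setting ∂π_i/∂q_i = 0 with rivals' quantities fixed: 221 - 6q_i - 3q_j = 0.
By symmetry each firm produces the same amount; substituting q_j = q_i yields q_i = 221/9.
Price P = 233 - 3·(442/9) = 257/3.
Talus's profit: (257/3 - 12)·(221/9) = 1808.9259.

1808.93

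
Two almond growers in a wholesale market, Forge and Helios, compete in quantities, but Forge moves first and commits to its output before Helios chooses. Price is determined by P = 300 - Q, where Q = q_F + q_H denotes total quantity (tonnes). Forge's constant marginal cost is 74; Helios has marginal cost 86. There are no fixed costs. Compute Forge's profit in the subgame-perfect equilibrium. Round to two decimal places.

The follower Helios best-responds to any q_F: π_H = (300 - Q)q_H - 86q_H.
Setting the follower's marginal profit to zero, 214 - q_F - 2q_H = 0, i.e. q_H = (214 - q_F)/2.
Forge substitutes q_H(q_F) into its own profit: π_F = q_F(300 - q_F - (214 - q_F)/2) - 74q_F = (193 - (1/2)q_F)q_F - 74q_F.
Leader FOC: 119 - q_F = 0, so q_F = 119.
Then q_H = (214 - 119)/2 = 95/2.
Price P = 300 - 333/2 = 267/2.
Forge's profit: (267/2 - 74)·119 = 7080.5000.

7080.50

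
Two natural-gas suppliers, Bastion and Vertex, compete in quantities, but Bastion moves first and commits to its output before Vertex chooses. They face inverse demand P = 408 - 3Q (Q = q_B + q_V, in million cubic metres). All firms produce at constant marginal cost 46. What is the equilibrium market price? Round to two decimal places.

The follower Vertex best-responds to any q_B: π_V = (408 - 3Q)q_V - 46q_V.
Setting the follower's marginal profit to zero, 362 - 3q_B - 6q_V = 0, i.e. q_V = (362 - 3q_B)/6.
The leader anticipates this reaction. Substituting into P = 408 - 3Q gives P = 227 - (3/2)q_B, so π_B = (227 - (3/2)q_B)q_B - 46q_B.
Maximising: ∂π_B/∂q_B = 181 - 3q_B = 0, giving q_B = 181/3.
Then q_V = (362 - 3·(181/3))/6 = 181/6.
Total output Q = 181/2, so price P = 408 - 3·(181/2) = 273/2.

136.50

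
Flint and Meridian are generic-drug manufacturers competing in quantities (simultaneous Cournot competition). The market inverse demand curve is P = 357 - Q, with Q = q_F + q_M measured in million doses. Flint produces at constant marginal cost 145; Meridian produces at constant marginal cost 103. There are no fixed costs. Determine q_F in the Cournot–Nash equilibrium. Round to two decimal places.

Flint's profit: π_F = (357 - Q)q_F - (145q_F). Setting ∂π_F/∂q_F = 0: 212 - 2q_F - (q_M) = 0.
Meridian's profit: π_M = (357 - Q)q_M - (103q_M). Setting ∂π_M/∂q_M = 0: 254 - 2q_M - (q_F) = 0.
Rearranging gives the reaction functions q_F = (212 - q_M)/2 and q_M = (254 - q_F)/2.
Solving the pair: q_F = 170/3, q_M = 296/3.

56.67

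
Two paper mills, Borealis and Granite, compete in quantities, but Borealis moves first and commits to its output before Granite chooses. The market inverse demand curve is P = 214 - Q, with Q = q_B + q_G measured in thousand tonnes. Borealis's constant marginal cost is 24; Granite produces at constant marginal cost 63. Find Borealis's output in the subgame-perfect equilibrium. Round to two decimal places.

114.50

The follower Granite best-responds to any q_B: π_G = (214 - Q)q_G - 63q_G.
Follower FOC: 151 - q_B - 2q_G = 0, so q_G(q_B) = (151 - q_B)/2.
The leader anticipates this reaction. Substituting into P = 214 - Q gives P = 277/2 - (1/2)q_B, so π_B = (277/2 - (1/2)q_B)q_B - 24q_B.
The leader's first-order condition 229/2 - q_B = 0 yields q_B = 229/2.
Then q_G = (151 - 229/2)/2 = 73/4.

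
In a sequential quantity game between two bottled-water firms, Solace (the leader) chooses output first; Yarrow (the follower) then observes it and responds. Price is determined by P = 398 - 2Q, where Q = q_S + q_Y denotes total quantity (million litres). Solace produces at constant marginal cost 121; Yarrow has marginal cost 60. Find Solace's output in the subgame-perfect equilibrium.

The follower Yarrow best-responds to any q_S: π_Y = (398 - 2Q)q_Y - 60q_Y.
∂π_Y/∂q_Y = 338 - 2q_S - 4q_Y = 0 gives the reaction function q_Y = (338 - 2q_S)/4.
The leader anticipates this reaction. Substituting into P = 398 - 2Q gives P = 229 - q_S, so π_S = (229 - q_S)q_S - 121q_S.
The leader's first-order condition 108 - 2q_S = 0 yields q_S = 54.
Then q_Y = (338 - 2·54)/4 = 115/2.

54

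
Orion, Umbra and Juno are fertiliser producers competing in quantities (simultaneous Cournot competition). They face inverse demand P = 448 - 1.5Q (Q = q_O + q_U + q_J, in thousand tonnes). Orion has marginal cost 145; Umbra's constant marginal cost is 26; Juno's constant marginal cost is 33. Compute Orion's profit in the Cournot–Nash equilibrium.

Orion's profit: π_O = (448 - 1.5Q)q_O - (145q_O). Setting ∂π_O/∂q_O = 0: 303 - 3q_O - (3/2)(q_U + q_J) = 0.
Umbra's first-order condition: 422 - 3q_U - (3/2)(q_O + q_J) = 0.
Juno's profit: π_J = (448 - 1.5Q)q_J - (33q_J). Setting ∂π_J/∂q_J = 0: 415 - 3q_J - (3/2)(q_O + q_U) = 0.
Adding the 3 first-order conditions: 1140 − 6Q = 0, so Q = 190.
Back-substituting: q_O = (303 − 285)/(3/2) = 12, q_U = (422 − 285)/(3/2) = 274/3, q_J = (415 − 285)/(3/2) = 260/3.
Price P = 448 - (3/2)·190 = 163.
Orion's profit: (163 - 145)·12 = 216.

216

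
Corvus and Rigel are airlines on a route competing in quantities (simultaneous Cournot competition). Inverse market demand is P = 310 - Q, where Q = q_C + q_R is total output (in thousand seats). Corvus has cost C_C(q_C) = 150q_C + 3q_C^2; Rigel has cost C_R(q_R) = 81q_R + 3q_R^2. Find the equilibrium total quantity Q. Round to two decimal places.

Corvus's profit: π_C = (310 - Q)q_C - (150q_C + 3q_C²). Setting ∂π_C/∂q_C = 0: 160 - 8q_C - (q_R) = 0.
Rigel's profit: π_R = (310 - Q)q_R - (81q_R + 3q_R²). Setting ∂π_R/∂q_R = 0: 229 - 8q_R - (q_C) = 0.
Best responses: q_C = (160 - q_R)/8, q_R = (229 - q_C)/8.
Solving the pair: q_C = 1051/63, q_R = 1672/63.
Total output Q = 1051/63 + 1672/63 = 389/9.

43.22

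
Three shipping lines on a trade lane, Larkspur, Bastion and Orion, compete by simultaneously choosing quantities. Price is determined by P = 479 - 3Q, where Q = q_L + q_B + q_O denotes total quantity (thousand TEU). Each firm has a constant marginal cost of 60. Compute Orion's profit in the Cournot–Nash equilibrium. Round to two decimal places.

Each firm earns π_i = (479 - 3Q)q_i - 60q_i.
Setting ∂π_i/∂q_i = 0 with rivals' quantities fixed: 419 - 6q_i - 3·Σ_{j≠i} q_j = 0.
With identical firms every q_j equals q_i, so Σ_{j≠i} q_j = 2q_i and 419 = 12q_i, giving q_i = 419/12.
Price P = 479 - 3·(419/4) = 659/4.
Orion's profit: (659/4 - 60)·(419/12) = 3657.5208.

3657.52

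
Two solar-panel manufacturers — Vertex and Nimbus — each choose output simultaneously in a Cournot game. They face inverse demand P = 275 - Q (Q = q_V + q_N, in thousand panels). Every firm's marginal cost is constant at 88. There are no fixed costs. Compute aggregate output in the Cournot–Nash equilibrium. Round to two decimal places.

124.67

Each firm earns π_i = (275 - Q)q_i - 88q_i.
First-order condition (treating rivals' output as given): 187 - 2q_i - q_j = 0.
With identical firms every q_j equals q_i, so q_j = q_i and 187 = 3q_i, giving q_i = 187/3.
Total output Q = 187/3 + 187/3 = 374/3.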